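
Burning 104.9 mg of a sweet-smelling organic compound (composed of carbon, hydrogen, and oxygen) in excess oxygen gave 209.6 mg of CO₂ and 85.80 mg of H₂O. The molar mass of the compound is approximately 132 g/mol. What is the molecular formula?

mol C = 0.2096 g CO₂ ÷ 44.009 g/mol = 0.0047627 mol
mol H = 2 × 0.08580 g H₂O ÷ 18.015 g/mol = 0.0095254 mol
mass O = 0.1049 − (0.057204 + 0.0096016) = 0.038094 g → mol O = 0.038094 ÷ 15.999 = 0.0023810 mol
Divide by the smallest (0.0023810 mol): C 2.000, H 4.001, O 1.000
Empirical formula: C2H4O
Empirical-formula mass = 44.05 g/mol; 132 ÷ 44.05 ≈ 3, so the molecular formula is C6H12O3.

C6H12O3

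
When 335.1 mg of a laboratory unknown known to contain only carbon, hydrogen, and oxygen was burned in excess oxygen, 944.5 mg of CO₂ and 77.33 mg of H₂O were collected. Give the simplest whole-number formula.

mol C = 0.9445 g CO₂ ÷ 44.009 g/mol = 0.021462 mol
mol H = 2 × 0.07733 g H₂O ÷ 18.015 g/mol = 0.0085851 mol
mass O = 0.3351 − (0.25777 + 0.0086537) = 0.068672 g → mol O = 0.068672 ÷ 15.999 = 0.0042923 mol
Divide by the smallest (0.0042923 mol): C 5.000, H 2.000, O 1.000

C5H2O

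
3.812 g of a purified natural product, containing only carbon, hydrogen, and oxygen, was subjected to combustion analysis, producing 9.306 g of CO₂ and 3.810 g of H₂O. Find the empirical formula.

mol C = 9.306 g CO₂ ÷ 44.009 g/mol = 0.21146 mol
mol H = 2 × 3.810 g H₂O ÷ 18.015 g/mol = 0.42298 mol
mass O = 3.812 − (2.5398 + 0.42636) = 0.84583 g → mol O = 0.84583 ÷ 15.999 = 0.052868 mol
Divide by the smallest (0.052868 mol): C 4.000, H 8.001, O 1.000

C4H8O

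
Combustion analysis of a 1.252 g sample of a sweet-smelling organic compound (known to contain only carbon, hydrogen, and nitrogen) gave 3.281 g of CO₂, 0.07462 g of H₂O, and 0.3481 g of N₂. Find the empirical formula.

C9HN3

mol C = 3.281 g CO₂ ÷ 44.009 g/mol = 0.074553 mol
mol H = 2 × 0.07462 g H₂O ÷ 18.015 g/mol = 0.0082842 mol
mol N = 2 × 0.3481 g N₂ ÷ 28.014 g/mol = 0.024852 mol
Divide by the smallest (0.0082842 mol): C 8.999, H 1.000, N 3.000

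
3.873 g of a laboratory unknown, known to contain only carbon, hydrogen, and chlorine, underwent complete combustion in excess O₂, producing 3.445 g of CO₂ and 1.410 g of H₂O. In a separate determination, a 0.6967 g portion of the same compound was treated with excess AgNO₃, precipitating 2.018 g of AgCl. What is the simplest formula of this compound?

CH2Cl

mol C = 3.445 g CO₂ ÷ 44.009 g/mol = 0.078279 mol
mol H = 2 × 1.410 g H₂O ÷ 18.015 g/mol = 0.15654 mol
From the AgCl data: mol Cl per gram of compound = (2.018 ÷ 143.318) ÷ 0.6967 = 0.020210 mol/g, so in the 3.873 g combustion sample mol Cl = 0.078275 mol
Divide by the smallest (0.078275 mol): C 1.000, H 2.000, Cl 1.000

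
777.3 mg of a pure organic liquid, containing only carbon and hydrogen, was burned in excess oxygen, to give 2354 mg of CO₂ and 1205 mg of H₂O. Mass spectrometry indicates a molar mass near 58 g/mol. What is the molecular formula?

C4H10

mol C = 2.354 g CO₂ ÷ 44.009 g/mol = 0.053489 mol
mol H = 2 × 1.205 g H₂O ÷ 18.015 g/mol = 0.13378 mol
Divide by the smallest (0.053489 mol): C 1.000, H 2.501
Multiplying each by 2 gives whole numbers: C 2.00, H 5.00
Empirical formula: C2H5
Empirical-formula mass = 29.06 g/mol; 58 ÷ 29.06 ≈ 2, so the molecular formula is C4H10.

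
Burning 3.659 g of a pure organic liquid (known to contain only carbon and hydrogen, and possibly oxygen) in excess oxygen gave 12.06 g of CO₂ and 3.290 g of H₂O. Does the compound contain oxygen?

no

mol C = 12.06 g CO₂ ÷ 44.009 g/mol = 0.27403 mol
mol H = 2 × 3.290 g H₂O ÷ 18.015 g/mol = 0.36525 mol
C and H together account for 3.6596 g — essentially the entire 3.659 g sample — so the compound contains no oxygen.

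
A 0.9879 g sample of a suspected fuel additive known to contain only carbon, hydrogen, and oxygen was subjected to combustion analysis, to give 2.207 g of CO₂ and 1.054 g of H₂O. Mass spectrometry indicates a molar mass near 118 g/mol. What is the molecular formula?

mol C = 2.207 g CO₂ ÷ 44.009 g/mol = 0.050149 mol
mol H = 2 × 1.054 g H₂O ÷ 18.015 g/mol = 0.11701 mol
mass O = 0.9879 − (0.60234 + 0.11795) = 0.26761 g → mol O = 0.26761 ÷ 15.999 = 0.016727 mol
Divide by the smallest (0.016727 mol): C 2.998, H 6.996, O 1.000
Empirical formula: C3H7O
Empirical-formula mass = 59.09 g/mol; 118 ÷ 59.09 ≈ 2, so the molecular formula is C6H14O2.

C6H14O2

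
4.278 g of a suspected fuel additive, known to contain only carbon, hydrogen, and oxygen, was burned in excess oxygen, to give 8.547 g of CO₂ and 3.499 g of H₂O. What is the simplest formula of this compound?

mol C = 8.547 g CO₂ ÷ 44.009 g/mol = 0.19421 mol
mol H = 2 × 3.499 g H₂O ÷ 18.015 g/mol = 0.38845 mol
mass O = 4.278 − (2.3327 + 0.39156) = 1.5538 g → mol O = 1.5538 ÷ 15.999 = 0.097117 mol
Divide by the smallest (0.097117 mol): C 2.000, H 4.000, O 1.000

C2H4O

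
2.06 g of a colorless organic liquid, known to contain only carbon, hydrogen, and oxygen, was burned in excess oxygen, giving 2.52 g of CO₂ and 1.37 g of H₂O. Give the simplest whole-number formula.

C3H8O4

mol C = 2.52 g CO₂ ÷ 44.009 g/mol = 0.05726 mol
mol H = 2 × 1.37 g H₂O ÷ 18.015 g/mol = 0.1521 mol
mass O = 2.06 − (0.6878 + 0.1533) = 1.219 g → mol O = 1.219 ÷ 15.999 = 0.07619 mol
Divide by the smallest (0.05726 mol): C 1.000, H 2.656, O 1.331
Multiplying each by 3 gives whole numbers: C 3.00, H 7.97, O 3.99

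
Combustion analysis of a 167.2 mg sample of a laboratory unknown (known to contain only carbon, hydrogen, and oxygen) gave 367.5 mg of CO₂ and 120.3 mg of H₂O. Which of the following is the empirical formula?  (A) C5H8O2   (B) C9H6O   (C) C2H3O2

(A) C5H8O2

mol C = 0.3675 g CO₂ ÷ 44.009 g/mol = 0.0083506 mol
mol H = 2 × 0.1203 g H₂O ÷ 18.015 g/mol = 0.013356 mol
mass O = 0.1672 − (0.10030 + 0.013462) = 0.053439 g → mol O = 0.053439 ÷ 15.999 = 0.0033401 mol
Divide by the smallest (0.0033401 mol): C 2.500, H 3.998, O 1.000
Multiplying each by 2 gives whole numbers: C 5.00, H 8.00, O 2.00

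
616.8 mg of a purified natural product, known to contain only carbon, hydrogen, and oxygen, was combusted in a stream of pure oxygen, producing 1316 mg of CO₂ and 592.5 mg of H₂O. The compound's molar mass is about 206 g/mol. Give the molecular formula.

C10H22O4

mol C = 1.316 g CO₂ ÷ 44.009 g/mol = 0.029903 mol
mol H = 2 × 0.5925 g H₂O ÷ 18.015 g/mol = 0.065779 mol
mass O = 0.6168 − (0.35916 + 0.066305) = 0.19133 g → mol O = 0.19133 ÷ 15.999 = 0.011959 mol
Divide by the smallest (0.011959 mol): C 2.500, H 5.500, O 1.000
Multiplying each by 2 gives whole numbers: C 5.00, H 11.00, O 2.00
Empirical formula: C5H11O2
Empirical-formula mass = 103.14 g/mol; 206 ÷ 103.14 ≈ 2, so the molecular formula is C10H22O4.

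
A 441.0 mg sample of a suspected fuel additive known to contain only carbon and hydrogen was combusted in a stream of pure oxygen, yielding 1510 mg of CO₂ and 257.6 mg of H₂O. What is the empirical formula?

mol C = 1.510 g CO₂ ÷ 44.009 g/mol = 0.034311 mol
mol H = 2 × 0.2576 g H₂O ÷ 18.015 g/mol = 0.028598 mol
Divide by the smallest (0.028598 mol): C 1.200, H 1.000
Multiplying each by 5 gives whole numbers: C 6.00, H 5.00

C6H5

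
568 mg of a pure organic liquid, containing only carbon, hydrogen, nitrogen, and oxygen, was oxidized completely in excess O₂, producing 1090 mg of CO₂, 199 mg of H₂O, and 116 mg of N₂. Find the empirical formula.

mol C = 1.09 g CO₂ ÷ 44.009 g/mol = 0.02477 mol
mol H = 2 × 0.199 g H₂O ÷ 18.015 g/mol = 0.02209 mol
mol N = 2 × 0.116 g N₂ ÷ 28.014 g/mol = 0.008282 mol
mass O = 0.568 − (0.2975 + 0.02227 + 0.1160) = 0.1322 g → mol O = 0.1322 ÷ 15.999 = 0.008266 mol
Divide by the smallest (0.008266 mol): C 2.996, H 2.673, N 1.002, O 1.000
Multiplying each by 3 gives whole numbers: C 8.99, H 8.02, N 3.01, O 3.00

C9H8N3O3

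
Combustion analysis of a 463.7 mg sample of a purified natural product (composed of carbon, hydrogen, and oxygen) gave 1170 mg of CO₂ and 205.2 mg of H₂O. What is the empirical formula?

mol C = 1.170 g CO₂ ÷ 44.009 g/mol = 0.026585 mol
mol H = 2 × 0.2052 g H₂O ÷ 18.015 g/mol = 0.022781 mol
mass O = 0.4637 − (0.31932 + 0.022963) = 0.12142 g → mol O = 0.12142 ÷ 15.999 = 0.0075891 mol
Divide by the smallest (0.0075891 mol): C 3.503, H 3.002, O 1.000
Multiplying each by 2 gives whole numbers: C 7.01, H 6.00, O 2.00

C7H6O2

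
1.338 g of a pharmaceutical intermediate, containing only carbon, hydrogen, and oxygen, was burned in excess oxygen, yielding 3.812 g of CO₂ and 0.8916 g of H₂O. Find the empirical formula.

mol C = 3.812 g CO₂ ÷ 44.009 g/mol = 0.086619 mol
mol H = 2 × 0.8916 g H₂O ÷ 18.015 g/mol = 0.098984 mol
mass O = 1.338 − (1.0404 + 0.099776) = 0.19785 g → mol O = 0.19785 ÷ 15.999 = 0.012366 mol
Divide by the smallest (0.012366 mol): C 7.004, H 8.004, O 1.000

C7H8O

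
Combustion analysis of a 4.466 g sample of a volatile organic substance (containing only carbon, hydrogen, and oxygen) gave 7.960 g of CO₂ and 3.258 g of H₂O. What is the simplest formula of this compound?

mol C = 7.960 g CO₂ ÷ 44.009 g/mol = 0.18087 mol
mol H = 2 × 3.258 g H₂O ÷ 18.015 g/mol = 0.36170 mol
mass O = 4.466 − (2.1725 + 0.36459) = 1.9290 g → mol O = 1.9290 ÷ 15.999 = 0.12057 mol
Divide by the smallest (0.12057 mol): C 1.500, H 3.000, O 1.000
Multiplying each by 2 gives whole numbers: C 3.00, H 6.00, O 2.00

C3H6O2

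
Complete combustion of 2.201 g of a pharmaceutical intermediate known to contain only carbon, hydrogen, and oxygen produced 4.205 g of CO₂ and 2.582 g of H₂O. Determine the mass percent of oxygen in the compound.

34.73%

mol C = 4.205 g CO₂ ÷ 44.009 g/mol = 0.095549 mol
mol H = 2 × 2.582 g H₂O ÷ 18.015 g/mol = 0.28665 mol
mass O = 2.201 − (1.1476 + 0.28894) = 0.76442 g → mol O = 0.76442 ÷ 15.999 = 0.047779 mol
mass % O = 0.76442 g ÷ 2.201 g × 100%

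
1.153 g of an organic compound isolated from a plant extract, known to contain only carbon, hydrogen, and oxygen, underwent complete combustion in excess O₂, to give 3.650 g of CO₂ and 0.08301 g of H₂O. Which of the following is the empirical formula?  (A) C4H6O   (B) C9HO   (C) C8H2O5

mol C = 3.650 g CO₂ ÷ 44.009 g/mol = 0.082938 mol
mol H = 2 × 0.08301 g H₂O ÷ 18.015 g/mol = 0.0092157 mol
mass O = 1.153 − (0.99616 + 0.0092894) = 0.14755 g → mol O = 0.14755 ÷ 15.999 = 0.0092223 mol
Divide by the smallest (0.0092157 mol): C 9.000, H 1.000, O 1.001

(B) C9HO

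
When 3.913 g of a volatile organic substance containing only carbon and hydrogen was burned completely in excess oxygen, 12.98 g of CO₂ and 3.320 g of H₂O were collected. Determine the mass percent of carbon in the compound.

90.53%

mol C = 12.98 g CO₂ ÷ 44.009 g/mol = 0.29494 mol
mol H = 2 × 3.320 g H₂O ÷ 18.015 g/mol = 0.36858 mol
mass % C = 3.5425 g ÷ 3.913 g × 100%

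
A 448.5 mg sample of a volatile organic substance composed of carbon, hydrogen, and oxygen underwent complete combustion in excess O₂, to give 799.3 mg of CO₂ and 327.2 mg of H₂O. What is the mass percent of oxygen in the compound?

mol C = 0.7993 g CO₂ ÷ 44.009 g/mol = 0.018162 mol
mol H = 2 × 0.3272 g H₂O ÷ 18.015 g/mol = 0.036325 mol
mass O = 0.4485 − (0.21815 + 0.036616) = 0.19374 g → mol O = 0.19374 ÷ 15.999 = 0.012109 mol
mass % O = 0.19374 g ÷ 0.4485 g × 100%

43.20%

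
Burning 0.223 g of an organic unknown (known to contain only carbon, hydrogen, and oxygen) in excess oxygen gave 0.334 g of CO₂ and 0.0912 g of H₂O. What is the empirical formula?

C3H4O3

mol C = 0.334 g CO₂ ÷ 44.009 g/mol = 0.007589 mol
mol H = 2 × 0.0912 g H₂O ÷ 18.015 g/mol = 0.01012 mol
mass O = 0.223 − (0.09116 + 0.01021) = 0.1216 g → mol O = 0.1216 ÷ 15.999 = 0.007603 mol
Divide by the smallest (0.007589 mol): C 1.000, H 1.334, O 1.002
Multiplying each by 3 gives whole numbers: C 3.00, H 4.00, O 3.01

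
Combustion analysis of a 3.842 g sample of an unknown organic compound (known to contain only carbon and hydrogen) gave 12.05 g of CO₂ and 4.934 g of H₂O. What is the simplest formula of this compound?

mol C = 12.05 g CO₂ ÷ 44.009 g/mol = 0.27381 mol
mol H = 2 × 4.934 g H₂O ÷ 18.015 g/mol = 0.54777 mol
Divide by the smallest (0.27381 mol): C 1.000, H 2.001

CH2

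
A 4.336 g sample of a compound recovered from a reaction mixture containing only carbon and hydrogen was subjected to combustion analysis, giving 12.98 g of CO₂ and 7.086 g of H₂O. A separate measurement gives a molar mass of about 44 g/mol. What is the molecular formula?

mol C = 12.98 g CO₂ ÷ 44.009 g/mol = 0.29494 mol
mol H = 2 × 7.086 g H₂O ÷ 18.015 g/mol = 0.78668 mol
Divide by the smallest (0.29494 mol): C 1.000, H 2.667
Multiplying each by 3 gives whole numbers: C 3.00, H 8.00
Empirical formula: C3H8
Empirical-formula mass = 44.10 g/mol; 44 ÷ 44.10 ≈ 1, so the molecular formula is C3H8.

C3H8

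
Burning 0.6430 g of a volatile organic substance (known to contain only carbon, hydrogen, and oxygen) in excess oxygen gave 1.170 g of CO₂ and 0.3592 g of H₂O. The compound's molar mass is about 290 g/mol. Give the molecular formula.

C12H18O8

mol C = 1.170 g CO₂ ÷ 44.009 g/mol = 0.026585 mol
mol H = 2 × 0.3592 g H₂O ÷ 18.015 g/mol = 0.039878 mol
mass O = 0.6430 − (0.31932 + 0.040197) = 0.28349 g → mol O = 0.28349 ÷ 15.999 = 0.017719 mol
Divide by the smallest (0.017719 mol): C 1.500, H 2.251, O 1.000
Multiplying each by 4 gives whole numbers: C 6.00, H 9.00, O 4.00
Empirical formula: C6H9O4
Empirical-formula mass = 145.13 g/mol; 290 ÷ 145.13 ≈ 2, so the molecular formula is C12H18O8.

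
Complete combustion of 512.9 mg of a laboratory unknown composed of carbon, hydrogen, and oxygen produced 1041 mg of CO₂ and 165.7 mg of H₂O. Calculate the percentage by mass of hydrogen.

mol C = 1.041 g CO₂ ÷ 44.009 g/mol = 0.023654 mol
mol H = 2 × 0.1657 g H₂O ÷ 18.015 g/mol = 0.018396 mol
mass O = 0.5129 − (0.28411 + 0.018543) = 0.21025 g → mol O = 0.21025 ÷ 15.999 = 0.013141 mol
mass % H = 0.018543 g ÷ 0.5129 g × 100%

3.62%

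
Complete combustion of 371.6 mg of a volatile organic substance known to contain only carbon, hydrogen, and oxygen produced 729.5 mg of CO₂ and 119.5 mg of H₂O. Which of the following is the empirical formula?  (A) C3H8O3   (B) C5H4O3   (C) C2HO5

(B) C5H4O3

mol C = 0.7295 g CO₂ ÷ 44.009 g/mol = 0.016576 mol
mol H = 2 × 0.1195 g H₂O ÷ 18.015 g/mol = 0.013267 mol
mass O = 0.3716 − (0.19910 + 0.013373) = 0.15913 g → mol O = 0.15913 ÷ 15.999 = 0.0099463 mol
Divide by the smallest (0.0099463 mol): C 1.667, H 1.334, O 1.000
Multiplying each by 3 gives whole numbers: C 5.00, H 4.00, O 3.00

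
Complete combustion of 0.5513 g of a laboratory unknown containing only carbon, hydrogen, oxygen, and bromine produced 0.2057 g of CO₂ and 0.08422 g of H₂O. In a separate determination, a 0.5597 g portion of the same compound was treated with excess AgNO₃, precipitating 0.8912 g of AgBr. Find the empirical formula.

mol C = 0.2057 g CO₂ ÷ 44.009 g/mol = 0.0046740 mol
mol H = 2 × 0.08422 g H₂O ÷ 18.015 g/mol = 0.0093500 mol
From the AgBr data: mol Br per gram of compound = (0.8912 ÷ 187.772) ÷ 0.5597 = 0.0084799 mol/g, so in the 0.5513 g combustion sample mol Br = 0.0046750 mol
mass O = 0.5513 − (0.056140 + 0.0094248 + 0.37355) = 0.11219 g → mol O = 0.11219 ÷ 15.999 = 0.0070122 mol
Divide by the smallest (0.0046740 mol): C 1.000, H 2.000, Br 1.000, O 1.500
Multiplying each by 2 gives whole numbers: C 2.00, H 4.00, Br 2.00, O 3.00

C2H4Br2O3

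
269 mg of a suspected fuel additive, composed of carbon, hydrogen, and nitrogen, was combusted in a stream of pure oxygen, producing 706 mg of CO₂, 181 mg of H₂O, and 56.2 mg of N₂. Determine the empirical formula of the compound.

mol C = 0.706 g CO₂ ÷ 44.009 g/mol = 0.01604 mol
mol H = 2 × 0.181 g H₂O ÷ 18.015 g/mol = 0.02009 mol
mol N = 2 × 0.0562 g N₂ ÷ 28.014 g/mol = 0.004012 mol
Divide by the smallest (0.004012 mol): C 3.998, H 5.008, N 1.000

C4H5N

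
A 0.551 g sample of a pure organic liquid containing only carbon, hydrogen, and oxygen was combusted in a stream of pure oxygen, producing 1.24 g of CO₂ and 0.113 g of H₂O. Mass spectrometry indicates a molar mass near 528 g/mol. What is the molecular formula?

C27H12O12

mol C = 1.24 g CO₂ ÷ 44.009 g/mol = 0.02818 mol
mol H = 2 × 0.113 g H₂O ÷ 18.015 g/mol = 0.01255 mol
mass O = 0.551 − (0.3384 + 0.01265) = 0.1999 g → mol O = 0.1999 ÷ 15.999 = 0.01250 mol
Divide by the smallest (0.01250 mol): C 2.255, H 1.004, O 1.000
Multiplying each by 4 gives whole numbers: C 9.02, H 4.02, O 4.00
Empirical formula: C9H4O4
Empirical-formula mass = 176.13 g/mol; 528 ÷ 176.13 ≈ 3, so the molecular formula is C27H12O12.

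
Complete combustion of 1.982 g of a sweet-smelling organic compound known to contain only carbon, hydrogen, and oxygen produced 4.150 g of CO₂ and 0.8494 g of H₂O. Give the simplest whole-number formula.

mol C = 4.150 g CO₂ ÷ 44.009 g/mol = 0.094299 mol
mol H = 2 × 0.8494 g H₂O ÷ 18.015 g/mol = 0.094299 mol
mass O = 1.982 − (1.1326 + 0.095054) = 0.75432 g → mol O = 0.75432 ÷ 15.999 = 0.047148 mol
Divide by the smallest (0.047148 mol): C 2.000, H 2.000, O 1.000

C2H2O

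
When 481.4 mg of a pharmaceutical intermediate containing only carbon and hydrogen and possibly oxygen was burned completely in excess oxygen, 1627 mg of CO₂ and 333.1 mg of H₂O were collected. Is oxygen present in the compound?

no

mol C = 1.627 g CO₂ ÷ 44.009 g/mol = 0.036970 mol
mol H = 2 × 0.3331 g H₂O ÷ 18.015 g/mol = 0.036980 mol
C and H together account for 0.48132 g — essentially the entire 0.4814 g sample — so the compound contains no oxygen.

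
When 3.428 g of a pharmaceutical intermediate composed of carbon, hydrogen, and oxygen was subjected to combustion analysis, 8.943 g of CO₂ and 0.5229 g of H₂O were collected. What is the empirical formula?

C7H2O2

mol C = 8.943 g CO₂ ÷ 44.009 g/mol = 0.20321 mol
mol H = 2 × 0.5229 g H₂O ÷ 18.015 g/mol = 0.058052 mol
mass O = 3.428 − (2.4407 + 0.058516) = 0.92875 g → mol O = 0.92875 ÷ 15.999 = 0.058050 mol
Divide by the smallest (0.058050 mol): C 3.501, H 1.000, O 1.000
Multiplying each by 2 gives whole numbers: C 7.00, H 2.00, O 2.00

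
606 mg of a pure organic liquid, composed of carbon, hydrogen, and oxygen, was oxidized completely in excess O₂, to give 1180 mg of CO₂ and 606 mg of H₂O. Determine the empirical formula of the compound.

C2H5O

mol C = 1.18 g CO₂ ÷ 44.009 g/mol = 0.02681 mol
mol H = 2 × 0.606 g H₂O ÷ 18.015 g/mol = 0.06728 mol
mass O = 0.606 − (0.3220 + 0.06782) = 0.2161 g → mol O = 0.2161 ÷ 15.999 = 0.01351 mol
Divide by the smallest (0.01351 mol): C 1.985, H 4.980, O 1.000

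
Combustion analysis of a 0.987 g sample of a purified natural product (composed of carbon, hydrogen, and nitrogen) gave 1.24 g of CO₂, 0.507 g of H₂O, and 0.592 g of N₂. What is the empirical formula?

mol C = 1.24 g CO₂ ÷ 44.009 g/mol = 0.02818 mol
mol H = 2 × 0.507 g H₂O ÷ 18.015 g/mol = 0.05629 mol
mol N = 2 × 0.592 g N₂ ÷ 28.014 g/mol = 0.04226 mol
Divide by the smallest (0.02818 mol): C 1.000, H 1.998, N 1.500
Multiplying each by 2 gives whole numbers: C 2.00, H 4.00, N 3.00

C2H4N3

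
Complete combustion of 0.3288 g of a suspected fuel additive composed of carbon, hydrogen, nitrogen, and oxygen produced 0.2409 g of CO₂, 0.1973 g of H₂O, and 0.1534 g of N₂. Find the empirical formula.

CH4N2O

mol C = 0.2409 g CO₂ ÷ 44.009 g/mol = 0.0054739 mol
mol H = 2 × 0.1973 g H₂O ÷ 18.015 g/mol = 0.021904 mol
mol N = 2 × 0.1534 g N₂ ÷ 28.014 g/mol = 0.010952 mol
mass O = 0.3288 − (0.065747 + 0.022079 + 0.15340) = 0.087574 g → mol O = 0.087574 ÷ 15.999 = 0.0054737 mol
Divide by the smallest (0.0054737 mol): C 1.000, H 4.002, N 2.001, O 1.000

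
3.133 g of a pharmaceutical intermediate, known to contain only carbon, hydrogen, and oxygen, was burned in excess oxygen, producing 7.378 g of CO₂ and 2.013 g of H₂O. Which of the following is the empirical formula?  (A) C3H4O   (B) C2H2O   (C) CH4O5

mol C = 7.378 g CO₂ ÷ 44.009 g/mol = 0.16765 mol
mol H = 2 × 2.013 g H₂O ÷ 18.015 g/mol = 0.22348 mol
mass O = 3.133 − (2.0136 + 0.22527) = 0.89412 g → mol O = 0.89412 ÷ 15.999 = 0.055886 mol
Divide by the smallest (0.055886 mol): C 3.000, H 3.999, O 1.000

(A) C3H4O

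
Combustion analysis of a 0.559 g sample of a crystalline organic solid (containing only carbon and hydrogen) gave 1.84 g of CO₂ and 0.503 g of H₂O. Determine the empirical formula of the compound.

C3H4

mol C = 1.84 g CO₂ ÷ 44.009 g/mol = 0.04181 mol
mol H = 2 × 0.503 g H₂O ÷ 18.015 g/mol = 0.05584 mol
Divide by the smallest (0.04181 mol): C 1.000, H 1.336
Multiplying each by 3 gives whole numbers: C 3.00, H 4.01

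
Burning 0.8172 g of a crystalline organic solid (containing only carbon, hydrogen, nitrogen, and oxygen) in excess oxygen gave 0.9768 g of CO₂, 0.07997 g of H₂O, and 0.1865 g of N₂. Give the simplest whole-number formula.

C5H2N3O5

mol C = 0.9768 g CO₂ ÷ 44.009 g/mol = 0.022195 mol
mol H = 2 × 0.07997 g H₂O ÷ 18.015 g/mol = 0.0088782 mol
mol N = 2 × 0.1865 g N₂ ÷ 28.014 g/mol = 0.013315 mol
mass O = 0.8172 − (0.26659 + 0.0089492 + 0.18650) = 0.35516 g → mol O = 0.35516 ÷ 15.999 = 0.022199 mol
Divide by the smallest (0.0088782 mol): C 2.500, H 1.000, N 1.500, O 2.500
Multiplying each by 2 gives whole numbers: C 5.00, H 2.00, N 3.00, O 5.00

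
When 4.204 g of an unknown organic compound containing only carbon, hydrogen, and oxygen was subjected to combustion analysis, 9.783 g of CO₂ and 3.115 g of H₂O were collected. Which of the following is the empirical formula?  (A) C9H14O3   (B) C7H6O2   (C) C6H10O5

(A) C9H14O3

mol C = 9.783 g CO₂ ÷ 44.009 g/mol = 0.22230 mol
mol H = 2 × 3.115 g H₂O ÷ 18.015 g/mol = 0.34582 mol
mass O = 4.204 − (2.6700 + 0.34859) = 1.1854 g → mol O = 1.1854 ÷ 15.999 = 0.074093 mol
Divide by the smallest (0.074093 mol): C 3.000, H 4.667, O 1.000
Multiplying each by 3 gives whole numbers: C 9.00, H 14.00, O 3.00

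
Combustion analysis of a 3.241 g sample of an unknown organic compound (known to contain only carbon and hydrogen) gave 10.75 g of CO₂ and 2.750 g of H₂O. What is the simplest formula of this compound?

C4H5

mol C = 10.75 g CO₂ ÷ 44.009 g/mol = 0.24427 mol
mol H = 2 × 2.750 g H₂O ÷ 18.015 g/mol = 0.30530 mol
Divide by the smallest (0.24427 mol): C 1.000, H 1.250
Multiplying each by 4 gives whole numbers: C 4.00, H 5.00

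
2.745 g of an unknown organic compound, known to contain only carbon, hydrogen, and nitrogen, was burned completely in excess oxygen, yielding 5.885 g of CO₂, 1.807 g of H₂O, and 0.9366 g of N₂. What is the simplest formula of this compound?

C2H3N

mol C = 5.885 g CO₂ ÷ 44.009 g/mol = 0.13372 mol
mol H = 2 × 1.807 g H₂O ÷ 18.015 g/mol = 0.20061 mol
mol N = 2 × 0.9366 g N₂ ÷ 28.014 g/mol = 0.066867 mol
Divide by the smallest (0.066867 mol): C 2.000, H 3.000, N 1.000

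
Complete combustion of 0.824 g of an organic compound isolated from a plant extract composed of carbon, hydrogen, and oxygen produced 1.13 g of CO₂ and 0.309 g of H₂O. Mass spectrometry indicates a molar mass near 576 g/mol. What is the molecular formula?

mol C = 1.13 g CO₂ ÷ 44.009 g/mol = 0.02568 mol
mol H = 2 × 0.309 g H₂O ÷ 18.015 g/mol = 0.03430 mol
mass O = 0.824 − (0.3084 + 0.03458) = 0.4810 g → mol O = 0.4810 ÷ 15.999 = 0.03007 mol
Divide by the smallest (0.02568 mol): C 1.000, H 1.336, O 1.171
Multiplying each by 6 gives whole numbers: C 6.00, H 8.02, O 7.03
Empirical formula: C6H8O7
Empirical-formula mass = 192.12 g/mol; 576 ÷ 192.12 ≈ 3, so the molecular formula is C18H24O21.

C18H24O21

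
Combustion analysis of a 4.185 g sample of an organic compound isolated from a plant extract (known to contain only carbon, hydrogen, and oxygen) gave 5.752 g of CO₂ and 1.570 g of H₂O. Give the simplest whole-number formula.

C6H8O7

mol C = 5.752 g CO₂ ÷ 44.009 g/mol = 0.13070 mol
mol H = 2 × 1.570 g H₂O ÷ 18.015 g/mol = 0.17430 mol
mass O = 4.185 − (1.5698 + 0.17569) = 2.4395 g → mol O = 2.4395 ÷ 15.999 = 0.15248 mol
Divide by the smallest (0.13070 mol): C 1.000, H 1.334, O 1.167
Multiplying each by 6 gives whole numbers: C 6.00, H 8.00, O 7.00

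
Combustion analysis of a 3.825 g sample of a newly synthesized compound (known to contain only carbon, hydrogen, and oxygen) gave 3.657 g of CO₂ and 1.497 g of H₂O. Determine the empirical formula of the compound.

CH2O2

mol C = 3.657 g CO₂ ÷ 44.009 g/mol = 0.083097 mol
mol H = 2 × 1.497 g H₂O ÷ 18.015 g/mol = 0.16619 mol
mass O = 3.825 − (0.99807 + 0.16752) = 2.6594 g → mol O = 2.6594 ÷ 15.999 = 0.16622 mol
Divide by the smallest (0.083097 mol): C 1.000, H 2.000, O 2.000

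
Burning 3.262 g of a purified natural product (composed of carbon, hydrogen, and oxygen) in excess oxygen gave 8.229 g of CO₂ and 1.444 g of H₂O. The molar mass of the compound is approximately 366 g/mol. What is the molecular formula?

C21H18O6

mol C = 8.229 g CO₂ ÷ 44.009 g/mol = 0.18698 mol
mol H = 2 × 1.444 g H₂O ÷ 18.015 g/mol = 0.16031 mol
mass O = 3.262 − (2.2459 + 0.16159) = 0.85454 g → mol O = 0.85454 ÷ 15.999 = 0.053412 mol
Divide by the smallest (0.053412 mol): C 3.501, H 3.001, O 1.000
Multiplying each by 2 gives whole numbers: C 7.00, H 6.00, O 2.00
Empirical formula: C7H6O2
Empirical-formula mass = 122.12 g/mol; 366 ÷ 122.12 ≈ 3, so the molecular formula is C21H18O6.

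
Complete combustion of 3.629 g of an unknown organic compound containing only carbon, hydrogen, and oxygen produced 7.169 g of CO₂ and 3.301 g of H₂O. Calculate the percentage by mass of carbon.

mol C = 7.169 g CO₂ ÷ 44.009 g/mol = 0.16290 mol
mol H = 2 × 3.301 g H₂O ÷ 18.015 g/mol = 0.36647 mol
mass O = 3.629 − (1.9566 + 0.36940) = 1.3030 g → mol O = 1.3030 ÷ 15.999 = 0.081444 mol
mass % C = 1.9566 g ÷ 3.629 g × 100%

53.91%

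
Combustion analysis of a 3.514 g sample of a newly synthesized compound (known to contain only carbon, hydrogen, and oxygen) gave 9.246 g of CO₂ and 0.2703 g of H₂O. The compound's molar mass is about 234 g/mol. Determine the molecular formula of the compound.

C14H2O4

mol C = 9.246 g CO₂ ÷ 44.009 g/mol = 0.21009 mol
mol H = 2 × 0.2703 g H₂O ÷ 18.015 g/mol = 0.030008 mol
mass O = 3.514 − (2.5234 + 0.030248) = 0.96032 g → mol O = 0.96032 ÷ 15.999 = 0.060024 mol
Divide by the smallest (0.030008 mol): C 7.001, H 1.000, O 2.000
Empirical formula: C7HO2
Empirical-formula mass = 117.08 g/mol; 234 ÷ 117.08 ≈ 2, so the molecular formula is C14H2O4.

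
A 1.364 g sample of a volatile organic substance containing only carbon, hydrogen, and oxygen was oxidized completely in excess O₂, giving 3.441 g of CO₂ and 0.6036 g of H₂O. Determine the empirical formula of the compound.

mol C = 3.441 g CO₂ ÷ 44.009 g/mol = 0.078189 mol
mol H = 2 × 0.6036 g H₂O ÷ 18.015 g/mol = 0.067011 mol
mass O = 1.364 − (0.93912 + 0.067547) = 0.35733 g → mol O = 0.35733 ÷ 15.999 = 0.022335 mol
Divide by the smallest (0.022335 mol): C 3.501, H 3.000, O 1.000
Multiplying each by 2 gives whole numbers: C 7.00, H 6.00, O 2.00

C7H6O2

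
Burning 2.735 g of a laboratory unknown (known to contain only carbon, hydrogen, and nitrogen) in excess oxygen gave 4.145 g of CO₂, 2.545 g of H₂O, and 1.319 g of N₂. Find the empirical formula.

mol C = 4.145 g CO₂ ÷ 44.009 g/mol = 0.094185 mol
mol H = 2 × 2.545 g H₂O ÷ 18.015 g/mol = 0.28254 mol
mol N = 2 × 1.319 g N₂ ÷ 28.014 g/mol = 0.094167 mol
Divide by the smallest (0.094167 mol): C 1.000, H 3.000, N 1.000

CH3N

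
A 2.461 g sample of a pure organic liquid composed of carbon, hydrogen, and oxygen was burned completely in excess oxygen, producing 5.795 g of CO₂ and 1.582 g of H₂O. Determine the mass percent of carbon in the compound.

64.27%

mol C = 5.795 g CO₂ ÷ 44.009 g/mol = 0.13168 mol
mol H = 2 × 1.582 g H₂O ÷ 18.015 g/mol = 0.17563 mol
mass O = 2.461 − (1.5816 + 0.17704) = 0.70238 g → mol O = 0.70238 ÷ 15.999 = 0.043902 mol
mass % C = 1.5816 g ÷ 2.461 g × 100%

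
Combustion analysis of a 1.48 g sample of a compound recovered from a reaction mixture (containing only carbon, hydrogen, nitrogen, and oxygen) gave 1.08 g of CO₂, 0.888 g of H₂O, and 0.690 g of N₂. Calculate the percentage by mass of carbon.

19.9%

mol C = 1.08 g CO₂ ÷ 44.009 g/mol = 0.02454 mol
mol H = 2 × 0.888 g H₂O ÷ 18.015 g/mol = 0.09858 mol
mol N = 2 × 0.690 g N₂ ÷ 28.014 g/mol = 0.04926 mol
mass O = 1.48 − (0.2948 + 0.09937 + 0.6900) = 0.3959 g → mol O = 0.3959 ÷ 15.999 = 0.02474 mol
mass % C = 0.2948 g ÷ 1.48 g × 100%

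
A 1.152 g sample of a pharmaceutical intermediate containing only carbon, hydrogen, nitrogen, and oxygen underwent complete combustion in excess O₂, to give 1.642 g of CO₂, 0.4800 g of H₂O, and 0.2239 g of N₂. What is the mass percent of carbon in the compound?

mol C = 1.642 g CO₂ ÷ 44.009 g/mol = 0.037311 mol
mol H = 2 × 0.4800 g H₂O ÷ 18.015 g/mol = 0.053289 mol
mol N = 2 × 0.2239 g N₂ ÷ 28.014 g/mol = 0.015985 mol
mass O = 1.152 − (0.44814 + 0.053715 + 0.22390) = 0.42625 g → mol O = 0.42625 ÷ 15.999 = 0.026642 mol
mass % C = 0.44814 g ÷ 1.152 g × 100%

38.90%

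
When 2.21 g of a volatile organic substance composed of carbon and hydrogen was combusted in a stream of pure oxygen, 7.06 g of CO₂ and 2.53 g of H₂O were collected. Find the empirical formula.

C4H7

mol C = 7.06 g CO₂ ÷ 44.009 g/mol = 0.1604 mol
mol H = 2 × 2.53 g H₂O ÷ 18.015 g/mol = 0.2809 mol
Divide by the smallest (0.1604 mol): C 1.000, H 1.751
Multiplying each by 4 gives whole numbers: C 4.00, H 7.00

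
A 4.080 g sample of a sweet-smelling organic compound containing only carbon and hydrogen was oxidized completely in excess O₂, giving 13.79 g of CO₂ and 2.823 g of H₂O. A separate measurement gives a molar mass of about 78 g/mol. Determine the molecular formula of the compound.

mol C = 13.79 g CO₂ ÷ 44.009 g/mol = 0.31334 mol
mol H = 2 × 2.823 g H₂O ÷ 18.015 g/mol = 0.31341 mol
Divide by the smallest (0.31334 mol): C 1.000, H 1.000
Empirical formula: CH
Empirical-formula mass = 13.02 g/mol; 78 ÷ 13.02 ≈ 6, so the molecular formula is C6H6.

C6H6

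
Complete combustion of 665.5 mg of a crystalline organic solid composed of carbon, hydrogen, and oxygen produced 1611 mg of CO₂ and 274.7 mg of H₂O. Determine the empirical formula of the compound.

C6H5O2

mol C = 1.611 g CO₂ ÷ 44.009 g/mol = 0.036606 mol
mol H = 2 × 0.2747 g H₂O ÷ 18.015 g/mol = 0.030497 mol
mass O = 0.6655 − (0.43968 + 0.030741) = 0.19508 g → mol O = 0.19508 ÷ 15.999 = 0.012193 mol
Divide by the smallest (0.012193 mol): C 3.002, H 2.501, O 1.000
Multiplying each by 2 gives whole numbers: C 6.00, H 5.00, O 2.00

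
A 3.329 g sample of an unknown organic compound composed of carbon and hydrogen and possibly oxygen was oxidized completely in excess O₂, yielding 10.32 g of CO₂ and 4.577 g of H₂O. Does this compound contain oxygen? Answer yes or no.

no

mol C = 10.32 g CO₂ ÷ 44.009 g/mol = 0.23450 mol
mol H = 2 × 4.577 g H₂O ÷ 18.015 g/mol = 0.50813 mol
C and H together account for 3.3287 g — essentially the entire 3.329 g sample — so the compound contains no oxygen.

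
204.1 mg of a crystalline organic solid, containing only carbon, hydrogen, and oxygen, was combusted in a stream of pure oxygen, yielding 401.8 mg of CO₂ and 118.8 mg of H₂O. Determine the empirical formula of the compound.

mol C = 0.4018 g CO₂ ÷ 44.009 g/mol = 0.0091300 mol
mol H = 2 × 0.1188 g H₂O ÷ 18.015 g/mol = 0.013189 mol
mass O = 0.2041 − (0.10966 + 0.013295) = 0.081146 g → mol O = 0.081146 ÷ 15.999 = 0.0050719 mol
Divide by the smallest (0.0050719 mol): C 1.800, H 2.600, O 1.000
Multiplying each by 5 gives whole numbers: C 9.00, H 13.00, O 5.00

C9H13O5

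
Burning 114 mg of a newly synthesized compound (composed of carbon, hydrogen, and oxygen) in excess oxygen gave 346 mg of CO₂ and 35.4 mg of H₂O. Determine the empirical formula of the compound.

mol C = 0.346 g CO₂ ÷ 44.009 g/mol = 0.007862 mol
mol H = 2 × 0.0354 g H₂O ÷ 18.015 g/mol = 0.003930 mol
mass O = 0.114 − (0.09443 + 0.003961) = 0.01561 g → mol O = 0.01561 ÷ 15.999 = 0.0009755 mol
Divide by the smallest (0.0009755 mol): C 8.059, H 4.029, O 1.000

C8H4O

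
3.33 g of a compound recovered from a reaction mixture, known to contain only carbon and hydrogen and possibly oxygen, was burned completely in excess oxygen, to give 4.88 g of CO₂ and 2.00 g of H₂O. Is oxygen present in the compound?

mol C = 4.88 g CO₂ ÷ 44.009 g/mol = 0.1109 mol
mol H = 2 × 2.00 g H₂O ÷ 18.015 g/mol = 0.2220 mol
C and H account for only 1.556 g of the 3.33 g sample; the remaining 1.774 g must be oxygen.

yes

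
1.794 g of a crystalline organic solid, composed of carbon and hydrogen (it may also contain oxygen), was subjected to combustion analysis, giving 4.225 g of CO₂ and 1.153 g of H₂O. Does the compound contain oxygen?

mol C = 4.225 g CO₂ ÷ 44.009 g/mol = 0.096003 mol
mol H = 2 × 1.153 g H₂O ÷ 18.015 g/mol = 0.12800 mol
C and H account for only 1.2821 g of the 1.794 g sample; the remaining 0.51188 g must be oxygen.

yes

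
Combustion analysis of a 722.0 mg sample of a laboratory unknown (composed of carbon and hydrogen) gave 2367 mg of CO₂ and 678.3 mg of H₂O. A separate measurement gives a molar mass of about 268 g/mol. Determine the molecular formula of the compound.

mol C = 2.367 g CO₂ ÷ 44.009 g/mol = 0.053784 mol
mol H = 2 × 0.6783 g H₂O ÷ 18.015 g/mol = 0.075304 mol
Divide by the smallest (0.053784 mol): C 1.000, H 1.400
Multiplying each by 5 gives whole numbers: C 5.00, H 7.00
Empirical formula: C5H7
Empirical-formula mass = 67.11 g/mol; 268 ÷ 67.11 ≈ 4, so the molecular formula is C20H28.

C20H28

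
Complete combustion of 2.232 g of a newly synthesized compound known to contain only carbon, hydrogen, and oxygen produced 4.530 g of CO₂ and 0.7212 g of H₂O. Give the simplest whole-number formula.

mol C = 4.530 g CO₂ ÷ 44.009 g/mol = 0.10293 mol
mol H = 2 × 0.7212 g H₂O ÷ 18.015 g/mol = 0.080067 mol
mass O = 2.232 − (1.2363 + 0.080707) = 0.91496 g → mol O = 0.91496 ÷ 15.999 = 0.057188 mol
Divide by the smallest (0.057188 mol): C 1.800, H 1.400, O 1.000
Multiplying each by 5 gives whole numbers: C 9.00, H 7.00, O 5.00

C9H7O5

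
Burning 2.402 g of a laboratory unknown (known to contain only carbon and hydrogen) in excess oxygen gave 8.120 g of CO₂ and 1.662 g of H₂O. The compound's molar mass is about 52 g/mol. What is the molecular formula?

C4H4

mol C = 8.120 g CO₂ ÷ 44.009 g/mol = 0.18451 mol
mol H = 2 × 1.662 g H₂O ÷ 18.015 g/mol = 0.18451 mol
Divide by the smallest (0.18451 mol): C 1.000, H 1.000
Empirical formula: CH
Empirical-formula mass = 13.02 g/mol; 52 ÷ 13.02 ≈ 4, so the molecular formula is C4H4.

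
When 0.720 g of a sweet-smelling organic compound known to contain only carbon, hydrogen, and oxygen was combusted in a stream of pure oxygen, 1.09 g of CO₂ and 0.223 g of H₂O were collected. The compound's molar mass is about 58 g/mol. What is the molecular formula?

mol C = 1.09 g CO₂ ÷ 44.009 g/mol = 0.02477 mol
mol H = 2 × 0.223 g H₂O ÷ 18.015 g/mol = 0.02476 mol
mass O = 0.720 − (0.2975 + 0.02496) = 0.3976 g → mol O = 0.3976 ÷ 15.999 = 0.02485 mol
Divide by the smallest (0.02476 mol): C 1.000, H 1.000, O 1.004
Empirical formula: CHO
Empirical-formula mass = 29.02 g/mol; 58 ÷ 29.02 ≈ 2, so the molecular formula is C2H2O2.

C2H2O2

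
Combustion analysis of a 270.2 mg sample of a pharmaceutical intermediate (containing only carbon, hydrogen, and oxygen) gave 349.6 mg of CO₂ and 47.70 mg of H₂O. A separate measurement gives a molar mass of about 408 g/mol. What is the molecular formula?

C12H8O16

mol C = 0.3496 g CO₂ ÷ 44.009 g/mol = 0.0079438 mol
mol H = 2 × 0.04770 g H₂O ÷ 18.015 g/mol = 0.0052956 mol
mass O = 0.2702 − (0.095413 + 0.0053380) = 0.16945 g → mol O = 0.16945 ÷ 15.999 = 0.010591 mol
Divide by the smallest (0.0052956 mol): C 1.500, H 1.000, O 2.000
Multiplying each by 2 gives whole numbers: C 3.00, H 2.00, O 4.00
Empirical formula: C3H2O4
Empirical-formula mass = 102.05 g/mol; 408 ÷ 102.05 ≈ 4, so the molecular formula is C12H8O16.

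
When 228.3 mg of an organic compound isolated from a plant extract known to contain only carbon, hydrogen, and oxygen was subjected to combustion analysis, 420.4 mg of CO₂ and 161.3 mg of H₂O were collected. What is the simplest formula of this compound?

C8H15O5

mol C = 0.4204 g CO₂ ÷ 44.009 g/mol = 0.0095526 mol
mol H = 2 × 0.1613 g H₂O ÷ 18.015 g/mol = 0.017907 mol
mass O = 0.2283 − (0.11474 + 0.018051) = 0.095513 g → mol O = 0.095513 ÷ 15.999 = 0.0059700 mol
Divide by the smallest (0.0059700 mol): C 1.600, H 3.000, O 1.000
Multiplying each by 5 gives whole numbers: C 8.00, H 15.00, O 5.00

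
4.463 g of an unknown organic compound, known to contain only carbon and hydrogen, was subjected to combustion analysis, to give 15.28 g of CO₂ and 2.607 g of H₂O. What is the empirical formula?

mol C = 15.28 g CO₂ ÷ 44.009 g/mol = 0.34720 mol
mol H = 2 × 2.607 g H₂O ÷ 18.015 g/mol = 0.28943 mol
Divide by the smallest (0.28943 mol): C 1.200, H 1.000
Multiplying each by 5 gives whole numbers: C 6.00, H 5.00

C6H5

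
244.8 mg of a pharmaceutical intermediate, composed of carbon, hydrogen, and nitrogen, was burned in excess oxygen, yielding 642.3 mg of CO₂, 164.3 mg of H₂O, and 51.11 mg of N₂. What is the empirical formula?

C4H5N

mol C = 0.6423 g CO₂ ÷ 44.009 g/mol = 0.014595 mol
mol H = 2 × 0.1643 g H₂O ÷ 18.015 g/mol = 0.018240 mol
mol N = 2 × 0.05111 g N₂ ÷ 28.014 g/mol = 0.0036489 mol
Divide by the smallest (0.0036489 mol): C 4.000, H 4.999, N 1.000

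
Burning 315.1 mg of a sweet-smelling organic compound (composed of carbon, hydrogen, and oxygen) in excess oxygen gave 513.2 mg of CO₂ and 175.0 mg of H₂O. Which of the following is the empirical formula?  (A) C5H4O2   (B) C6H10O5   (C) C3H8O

(B) C6H10O5

mol C = 0.5132 g CO₂ ÷ 44.009 g/mol = 0.011661 mol
mol H = 2 × 0.1750 g H₂O ÷ 18.015 g/mol = 0.019428 mol
mass O = 0.3151 − (0.14006 + 0.019584) = 0.15545 g → mol O = 0.15545 ÷ 15.999 = 0.0097164 mol
Divide by the smallest (0.0097164 mol): C 1.200, H 2.000, O 1.000
Multiplying each by 5 gives whole numbers: C 6.00, H 10.00, O 5.00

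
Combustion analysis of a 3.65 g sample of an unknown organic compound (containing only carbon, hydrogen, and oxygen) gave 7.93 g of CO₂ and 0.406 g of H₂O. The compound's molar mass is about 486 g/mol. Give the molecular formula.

mol C = 7.93 g CO₂ ÷ 44.009 g/mol = 0.1802 mol
mol H = 2 × 0.406 g H₂O ÷ 18.015 g/mol = 0.04507 mol
mass O = 3.65 − (2.164 + 0.04543) = 1.440 g → mol O = 1.440 ÷ 15.999 = 0.09002 mol
Divide by the smallest (0.04507 mol): C 3.998, H 1.000, O 1.997
Empirical formula: C4HO2
Empirical-formula mass = 81.05 g/mol; 486 ÷ 81.05 ≈ 6, so the molecular formula is C24H6O12.

C24H6O12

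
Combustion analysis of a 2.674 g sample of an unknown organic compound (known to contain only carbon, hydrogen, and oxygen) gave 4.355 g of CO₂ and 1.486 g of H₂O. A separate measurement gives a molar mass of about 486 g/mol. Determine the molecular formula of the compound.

mol C = 4.355 g CO₂ ÷ 44.009 g/mol = 0.098957 mol
mol H = 2 × 1.486 g H₂O ÷ 18.015 g/mol = 0.16497 mol
mass O = 2.674 − (1.1886 + 0.16629) = 1.3191 g → mol O = 1.3191 ÷ 15.999 = 0.082451 mol
Divide by the smallest (0.082451 mol): C 1.200, H 2.001, O 1.000
Multiplying each by 5 gives whole numbers: C 6.00, H 10.00, O 5.00
Empirical formula: C6H10O5
Empirical-formula mass = 162.14 g/mol; 486 ÷ 162.14 ≈ 3, so the molecular formula is C18H30O15.

C18H30O15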